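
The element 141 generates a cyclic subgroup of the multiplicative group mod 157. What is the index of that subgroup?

6

The order of 141 must divide φ(157) = 157 − 1 = 156 = 2^2 · 3 · 13.
Divisors of 156: 1, 2, 3, 4, 6, 12, 13, 26, 39, 52, 78, 156.
Evaluate successive powers at the divisors of 156:
141^1 ≡ 141
141^2 ≡ 99
141^3 ≡ 143
141^4 ≡ 67
141^6 ≡ 39
141^12 ≡ 108
141^13 ≡ 156
141^26 ≡ 1
So ord_157(141) = 26, hence |⟨141⟩| = 26.
Index = |(Z/157Z)^×| / |⟨141⟩| = 156 / 26 = 6.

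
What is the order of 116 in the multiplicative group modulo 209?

90

By Lagrange's theorem, ord_209(116) divides φ(209) = φ(11·19) = (11−1)·(19−1) = 10·18 = 180 = 2^2 · 3^2 · 5.
Divisors of 180: 1, 2, 3, 4, 5, 6, 9, 10, 12, 15, 18, 20, 30, 36, 45, 60, 90, 180.
Check 116^d mod 209 for each divisor in increasing order:
116^1 ≡ 116 (mod 209)
116^2 ≡ 80 (mod 209)
116^3 ≡ 84 (mod 209)
116^4 ≡ 130 (mod 209)
116^5 ≡ 32 (mod 209)
116^6 ≡ 159 (mod 209)
116^9 ≡ 189 (mod 209)
116^10 ≡ 188 (mod 209)
116^12 ≡ 201 (mod 209)
116^15 ≡ 164 (mod 209)
116^18 ≡ 191 (mod 209)
116^20 ≡ 23 (mod 209)
116^30 ≡ 144 (mod 209)
116^36 ≡ 115 (mod 209)
116^45 ≡ 208 (mod 209)
116^60 ≡ 45 (mod 209)
116^90 ≡ 1 (mod 209) ✓
The smallest such exponent is 90, so the order of 116 is 90.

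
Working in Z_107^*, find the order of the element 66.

The order of 66 must divide φ(107) = 107 − 1 = 106 = 2 · 53.
Divisors of 106: 1, 2, 53, 106.
Check 66^d mod 107 for each divisor in increasing order:
66^1 ≡ 66 (mod 107)
66^2 ≡ 76 (mod 107)
66^53 ≡ 106 (mod 107)
66^106 ≡ 1 (mod 107) ✓
Hence ord(66) = 106.

106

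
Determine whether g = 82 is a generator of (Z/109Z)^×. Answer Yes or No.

φ(109) = 109 − 1 = 108 = 2^2 · 3^3.
Test 82^(108/q) mod 109 for each prime factor q of 108:
82^54 ≡ 1 (mod 109)  [q = 2: ≡ 1 ✗]
82^36 ≡ 1 (mod 109)  [q = 3: ≡ 1 ✗]
Since 82^54 ≡ 1, the order of 82 divides 54 < 108, so 82 is not a primitive root.

No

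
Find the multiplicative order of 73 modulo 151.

50

ord(73) | φ(151) = 151 − 1 = 150 = 2 · 3 · 5^2.
Divisors of 150: 1, 2, 3, 5, 6, 10, 15, 25, 30, 50, 75, 150.
Test each divisor d:
73^1 ≡ 73
73^2 ≡ 44
73^3 ≡ 41
73^5 ≡ 143
73^6 ≡ 20
73^10 ≡ 64
73^15 ≡ 92
73^25 ≡ 150
73^30 ≡ 8
73^50 ≡ 1
The smallest such exponent is 50, so the order of 73 is 50.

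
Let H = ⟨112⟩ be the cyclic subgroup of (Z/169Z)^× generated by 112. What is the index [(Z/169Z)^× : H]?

3

Since 112 ∈ (Z/169Z)^×, its order divides φ(169) = φ(13^2) = 13·(13−1) = 156 = 2^2 · 3 · 13.
Divisors of 156: 1, 2, 3, 4, 6, 12, 13, 26, 39, 52, 78, 156.
Test each divisor d:
112^1 ≡ 112 (mod 169)
112^2 ≡ 38 (mod 169)
112^3 ≡ 31 (mod 169)
112^4 ≡ 92 (mod 169)
112^6 ≡ 116 (mod 169)
112^12 ≡ 105 (mod 169)
112^13 ≡ 99 (mod 169)
112^26 ≡ 168 (mod 169)
112^39 ≡ 70 (mod 169)
112^52 ≡ 1 (mod 169) ✓
Thus |⟨112⟩| = ord(112) = 52.
The index is φ(169) / ord(112) = 156 / 52 = 3.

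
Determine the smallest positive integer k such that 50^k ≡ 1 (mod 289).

34

By Lagrange's theorem, ord_289(50) divides φ(289) = φ(17^2) = 17·(17−1) = 272 = 2^4 · 17.
Divisors of 272: 1, 2, 4, 8, 16, 17, 34, 68, 136, 272.
Check 50^d mod 289 for each divisor in increasing order:
50^1 ≡ 50
50^2 ≡ 188
50^4 ≡ 86
50^8 ≡ 171
50^16 ≡ 52
50^17 ≡ 288
50^34 ≡ 1
Hence ord(50) = 34.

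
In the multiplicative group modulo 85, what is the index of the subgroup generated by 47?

16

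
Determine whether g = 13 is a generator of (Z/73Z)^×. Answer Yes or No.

φ(73) = 73 − 1 = 72 = 2^3 · 3^2.
An element g generates (Z/73Z)^× iff g^(72/q) ≢ 1 (mod 73) for each prime q ∈ {2, 3}.
13^36 ≡ 72 (mod 73)  [q = 2: ≢ 1 ✓]
13^24 ≡ 64 (mod 73)  [q = 3: ≢ 1 ✓]
None equal 1, so ord_73(13) = 72: 13 is a primitive root.

Yes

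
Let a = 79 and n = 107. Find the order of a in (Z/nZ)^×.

53

The order of 79 must divide φ(107) = 107 − 1 = 106 = 2 · 53.
Divisors of 106: 1, 2, 53, 106.
Test each divisor d:
79^1 ≡ 79 (mod 107)
79^2 ≡ 35 (mod 107)
79^53 ≡ 1 (mod 107) ✓
Hence ord(79) = 53.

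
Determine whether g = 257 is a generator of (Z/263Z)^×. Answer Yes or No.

φ(263) = 263 − 1 = 262 = 2 · 131.
257 is a primitive root mod 263 iff 257^(φ(263)/q) ≢ 1 for every prime q | φ(263), i.e. q ∈ {2, 131}.
257^131 ≡ 262 (mod 263)  [q = 2: ≢ 1 ✓]
257^2 ≡ 36 (mod 263)  [q = 131: ≢ 1 ✓]
Every test exponent gives a nontrivial residue, hence 257 generates the full group.

Yes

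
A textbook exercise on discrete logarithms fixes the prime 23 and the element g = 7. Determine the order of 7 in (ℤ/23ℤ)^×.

22

By Lagrange's theorem, ord_23(7) divides φ(23) = 23 − 1 = 22 = 2 · 11.
Divisors of 22: 1, 2, 11, 22.
Check 7^d mod 23 for each divisor in increasing order:
7^1 ≡ 7 (mod 23)
7^2 ≡ 3 (mod 23)
7^11 ≡ 22 (mod 23)
7^22 ≡ 1 (mod 23) ✓
Hence ord(7) = 22.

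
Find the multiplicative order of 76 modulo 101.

50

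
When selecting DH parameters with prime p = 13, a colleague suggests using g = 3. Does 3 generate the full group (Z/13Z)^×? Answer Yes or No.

No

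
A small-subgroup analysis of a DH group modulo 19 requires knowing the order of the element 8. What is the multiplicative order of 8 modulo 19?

6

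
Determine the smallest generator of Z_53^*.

2

φ(53) = 53 − 1 = 52 = 2^2 · 13.
g is a primitive root iff g^(52/q) ≢ 1 (mod 53) for each prime q ∈ {2, 13}.
g = 2: 2^26 ≡ 52; 2^4 ≡ 16 — none is 1, so 2 is a primitive root.
Hence the least primitive root of 53 is 2.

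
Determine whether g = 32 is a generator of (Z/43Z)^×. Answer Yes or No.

No

φ(43) = 43 − 1 = 42 = 2 · 3 · 7.
Test 32^(42/q) mod 43 for each prime factor q of 42:
32^21 ≡ 42 (mod 43)  [q = 2: ≢ 1 ✓]
32^14 ≡ 1 (mod 43)  [q = 3: ≡ 1 ✗]
32^6 ≡ 4 (mod 43)  [q = 7: ≢ 1 ✓]
Since 32^14 ≡ 1, the order of 32 divides 14 < 42, so 32 is not a primitive root.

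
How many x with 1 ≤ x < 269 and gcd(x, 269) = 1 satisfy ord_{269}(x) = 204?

0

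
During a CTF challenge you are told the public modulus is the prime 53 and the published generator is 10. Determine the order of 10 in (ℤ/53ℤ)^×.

13

ord(10) | φ(53) = 53 − 1 = 52 = 2^2 · 13.
Divisors of 52: 1, 2, 4, 13, 26, 52.
Test each divisor d:
10^1 ≡ 10 (mod 53)
10^2 ≡ 47 (mod 53)
10^4 ≡ 36 (mod 53)
10^13 ≡ 1 (mod 53) ✓
Therefore the multiplicative order of 10 modulo 53 is 13.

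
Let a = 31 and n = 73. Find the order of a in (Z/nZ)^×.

72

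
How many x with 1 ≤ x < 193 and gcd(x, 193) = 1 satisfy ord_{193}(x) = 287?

0

φ(193) = 193 − 1 = 192 = 2^6 · 3.
In a cyclic group of order 192, there are φ(d) elements of order d for each divisor d of 192, and zero for non-divisors.
Since 287 ∤ 192, the count is 0.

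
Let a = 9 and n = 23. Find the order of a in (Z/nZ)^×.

11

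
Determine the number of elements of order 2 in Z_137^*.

1

φ(137) = 137 − 1 = 136 = 2^3 · 17.
In a cyclic group of order 136, there are φ(d) elements of order d for each divisor d of 136, and zero for non-divisors.
2 | 136, and φ(2) = 2 − 1 = 1.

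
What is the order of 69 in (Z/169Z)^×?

78

By Lagrange's theorem, ord_169(69) divides φ(169) = φ(13^2) = 13·(13−1) = 156 = 2^2 · 3 · 13.
Divisors of 156: 1, 2, 3, 4, 6, 12, 13, 26, 39, 52, 78, 156.
Evaluate successive powers at the divisors of 156:
69^1 ≡ 69 (mod 169)
69^2 ≡ 29 (mod 169)
69^3 ≡ 142 (mod 169)
69^4 ≡ 165 (mod 169)
69^6 ≡ 53 (mod 169)
69^12 ≡ 105 (mod 169)
69^13 ≡ 147 (mod 169)
69^26 ≡ 146 (mod 169)
69^39 ≡ 168 (mod 169)
69^52 ≡ 22 (mod 169)
69^78 ≡ 1 (mod 169) ✓
The smallest such exponent is 78, so the order of 69 is 78.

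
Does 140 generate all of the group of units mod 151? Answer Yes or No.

Yes

φ(151) = 151 − 1 = 150 = 2 · 3 · 5^2.
140 is a primitive root mod 151 iff 140^(φ(151)/q) ≢ 1 for every prime q | φ(151), i.e. q ∈ {2, 3, 5}.
140^75 ≡ 150 (mod 151)  [q = 2: ≢ 1 ✓]
140^50 ≡ 32 (mod 151)  [q = 3: ≢ 1 ✓]
140^30 ≡ 64 (mod 151)  [q = 5: ≢ 1 ✓]
All checks pass, so 140 has order 150 and is a primitive root modulo 151.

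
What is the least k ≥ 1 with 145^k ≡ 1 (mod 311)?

310

By Lagrange's theorem, ord_311(145) divides φ(311) = 311 − 1 = 310 = 2 · 5 · 31.
Divisors of 310: 1, 2, 5, 10, 31, 62, 155, 310.
Test each divisor d:
145^1 ≡ 145 (mod 311)
145^2 ≡ 188 (mod 311)
145^5 ≡ 222 (mod 311)
145^10 ≡ 146 (mod 311)
145^31 ≡ 275 (mod 311)
145^62 ≡ 52 (mod 311)
145^155 ≡ 310 (mod 311)
145^310 ≡ 1 (mod 311) ✓
The smallest such exponent is 310, so the order of 145 is 310.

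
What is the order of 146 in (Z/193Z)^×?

192

The order of 146 must divide φ(193) = 193 − 1 = 192 = 2^6 · 3.
Divisors of 192: 1, 2, 3, 4, 6, 8, 12, 16, 24, 32, 48, 64, 96, 192.
Check 146^d mod 193 for each divisor in increasing order:
146^1 ≡ 146 (mod 193)
146^2 ≡ 86 (mod 193)
146^3 ≡ 11 (mod 193)
146^4 ≡ 62 (mod 193)
146^6 ≡ 121 (mod 193)
146^8 ≡ 177 (mod 193)
146^12 ≡ 166 (mod 193)
146^16 ≡ 63 (mod 193)
146^24 ≡ 150 (mod 193)
146^32 ≡ 109 (mod 193)
146^48 ≡ 112 (mod 193)
146^64 ≡ 108 (mod 193)
146^96 ≡ 192 (mod 193)
146^192 ≡ 1 (mod 193) ✓
The smallest such exponent is 192, so the order of 146 is 192.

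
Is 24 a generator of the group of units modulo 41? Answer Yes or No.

Yes

φ(41) = 41 − 1 = 40 = 2^3 · 5.
An element g generates (Z/41Z)^× iff g^(40/q) ≢ 1 (mod 41) for each prime q ∈ {2, 5}.
24^20 ≡ 40 (mod 41)  [q = 2: ≢ 1 ✓]
24^8 ≡ 16 (mod 41)  [q = 5: ≢ 1 ✓]
None equal 1, so ord_41(24) = 40: 24 is a primitive root.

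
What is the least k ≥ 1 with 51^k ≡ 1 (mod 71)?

Since 51 ∈ (Z/71Z)^×, its order divides φ(71) = 71 − 1 = 70 = 2 · 5 · 7.
Divisors of 70: 1, 2, 5, 7, 10, 14, 35, 70.
Evaluate successive powers at the divisors of 70:
51^1 ≡ 51 (mod 71)
51^2 ≡ 45 (mod 71)
51^5 ≡ 41 (mod 71)
51^7 ≡ 70 (mod 71)
51^10 ≡ 48 (mod 71)
51^14 ≡ 1 (mod 71) ✓
Therefore the multiplicative order of 51 modulo 71 is 14.

14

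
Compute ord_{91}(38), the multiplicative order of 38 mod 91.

6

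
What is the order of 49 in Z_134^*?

33

The order of 49 must divide φ(134) = φ(2)·φ(67) = 1·66 = 66 = 2 · 3 · 11.
Divisors of 66: 1, 2, 3, 6, 11, 22, 33, 66.
Test each divisor d:
49^1 ≡ 49 (mod 134)
49^2 ≡ 123 (mod 134)
49^3 ≡ 131 (mod 134)
49^6 ≡ 9 (mod 134)
49^11 ≡ 29 (mod 134)
49^22 ≡ 37 (mod 134)
49^33 ≡ 1 (mod 134) ✓
Hence ord(49) = 33.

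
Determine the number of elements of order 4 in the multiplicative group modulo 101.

φ(101) = 101 − 1 = 100 = 2^2 · 5^2.
In a cyclic group of order 100, there are φ(d) elements of order d for each divisor d of 100, and zero for non-divisors.
4 = 2^2 divides 100, and φ(4) = 2.

2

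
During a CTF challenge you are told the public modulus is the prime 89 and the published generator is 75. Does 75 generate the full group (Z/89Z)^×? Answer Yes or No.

Yes

φ(89) = 89 − 1 = 88 = 2^3 · 11.
It suffices to check that the order of 75 is not a proper divisor of 88: compute 75^(88/q) for q ∈ {2, 11}.
75^44 ≡ 88 (mod 89)  [q = 2: ≢ 1 ✓]
75^8 ≡ 45 (mod 89)  [q = 11: ≢ 1 ✓]
Every test exponent gives a nontrivial residue, hence 75 generates the full group.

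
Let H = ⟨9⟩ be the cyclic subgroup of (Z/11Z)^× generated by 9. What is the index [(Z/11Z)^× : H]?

2

By Lagrange's theorem, ord_11(9) divides φ(11) = 11 − 1 = 10 = 2 · 5.
Divisors of 10: 1, 2, 5, 10.
Compute 9^d (mod 11) for the divisors d until we hit 1:
9^1 ≡ 9
9^2 ≡ 4
9^5 ≡ 1
So ord_11(9) = 5, hence |⟨9⟩| = 5.
The index is φ(11) / ord(9) = 10 / 5 = 2.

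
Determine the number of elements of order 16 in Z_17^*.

8

φ(17) = 17 − 1 = 16 = 2^4.
Since (Z/17Z)^× is cyclic of order 16, the number of elements of order d is φ(d) when d | 16 and 0 otherwise.
16 = 2^4 divides 16, and φ(16) = 8.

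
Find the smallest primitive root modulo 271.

φ(271) = 271 − 1 = 270 = 2 · 3^3 · 5.
g is a primitive root iff g^(270/q) ≢ 1 (mod 271) for each prime q ∈ {2, 3, 5}.
g = 2: 2^135 ≡ 1 — hits 1, so not a primitive root.
g = 3: 3^135 ≡ 270; 3^90 ≡ 1 — hits 1, so not a primitive root.
g = 4: 4^135 ≡ 1 — hits 1, so not a primitive root.
g = 5: 5^135 ≡ 1 — hits 1, so not a primitive root.
g = 6: 6^135 ≡ 270; 6^90 ≡ 242; 6^54 ≡ 10 — none is 1, so 6 is a primitive root.
Hence the least primitive root of 271 is 6.

6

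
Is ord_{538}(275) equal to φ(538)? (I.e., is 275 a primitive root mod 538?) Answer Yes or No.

No

φ(538) = φ(2)·φ(269) = 1·268 = 268 = 2^2 · 67.
An element g generates (Z/538Z)^× iff g^(268/q) ≢ 1 (mod 538) for each prime q ∈ {2, 67}.
275^134 ≡ 1 (mod 538)  [q = 2: ≡ 1 ✗]
275^4 ≡ 489 (mod 538)  [q = 67: ≢ 1 ✓]
Since 275^134 ≡ 1, the order of 275 divides 134 < 268, so 275 is not a primitive root.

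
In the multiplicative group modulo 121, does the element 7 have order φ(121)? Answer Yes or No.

φ(121) = φ(11^2) = 11·(11−1) = 110 = 2 · 5 · 11.
An element g generates (Z/121Z)^× iff g^(110/q) ≢ 1 (mod 121) for each prime q ∈ {2, 5, 11}.
7^55 ≡ 120 (mod 121)  [q = 2: ≢ 1 ✓]
7^22 ≡ 27 (mod 121)  [q = 5: ≢ 1 ✓]
7^10 ≡ 23 (mod 121)  [q = 11: ≢ 1 ✓]
All checks pass, so 7 has order 110 and is a primitive root modulo 121.

Yes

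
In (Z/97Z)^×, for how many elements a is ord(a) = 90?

0

φ(97) = 97 − 1 = 96 = 2^5 · 3.
In a cyclic group of order 96, there are φ(d) elements of order d for each divisor d of 96, and zero for non-divisors.
Here 96 is not a multiple of 90, so there are no elements of order 90.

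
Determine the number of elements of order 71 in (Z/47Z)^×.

0

φ(47) = 47 − 1 = 46 = 2 · 23.
Since (Z/47Z)^× is cyclic of order 46, the number of elements of order d is φ(d) when d | 46 and 0 otherwise.
71 does not divide 46, so no element of (Z/47Z)^× has order 71.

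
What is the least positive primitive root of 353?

3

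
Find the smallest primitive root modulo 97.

φ(97) = 97 − 1 = 96 = 2^5 · 3.
Test candidates g = 2, 3, … against the prime factors q ∈ {2, 3} of φ(97): g is a generator iff g^(96/q) ≢ 1 for every such q.
g = 2: 2^48 ≡ 1 — hits 1, so not a primitive root.
g = 3: 3^48 ≡ 1 — hits 1, so not a primitive root.
g = 4: 4^48 ≡ 1 — hits 1, so not a primitive root.
g = 5: 5^48 ≡ 96; 5^32 ≡ 35 — none is 1, so 5 is a primitive root.
Hence the least primitive root of 97 is 5.

5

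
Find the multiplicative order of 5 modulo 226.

112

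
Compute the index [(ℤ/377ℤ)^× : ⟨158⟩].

4

Since 158 ∈ (Z/377Z)^×, its order divides φ(377) = φ(13·29) = (13−1)·(29−1) = 12·28 = 336 = 2^4 · 3 · 7.
Divisors of 336: 1, 2, 3, 4, 6, 7, 8, 12, 14, 16, 21, 24, 28, 42, 48, 56, 84, 112, 168, 336.
Evaluate successive powers at the divisors of 336:
158^1 ≡ 158 (mod 377)
158^2 ≡ 82 (mod 377)
158^3 ≡ 138 (mod 377)
158^4 ≡ 315 (mod 377)
158^6 ≡ 194 (mod 377)
158^7 ≡ 115 (mod 377)
158^8 ≡ 74 (mod 377)
158^12 ≡ 313 (mod 377)
158^14 ≡ 30 (mod 377)
158^16 ≡ 198 (mod 377)
158^21 ≡ 57 (mod 377)
158^24 ≡ 326 (mod 377)
158^28 ≡ 146 (mod 377)
158^42 ≡ 233 (mod 377)
158^48 ≡ 339 (mod 377)
158^56 ≡ 204 (mod 377)
158^84 ≡ 1 (mod 377) ✓
So ord_377(158) = 84, hence |⟨158⟩| = 84.
[(Z/377Z)^× : ⟨158⟩] = 336/84 = 4.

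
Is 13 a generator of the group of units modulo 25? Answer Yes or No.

φ(25) = φ(5^2) = 5·(5−1) = 20 = 2^2 · 5.
13 is a primitive root mod 25 iff 13^(φ(25)/q) ≢ 1 for every prime q | φ(25), i.e. q ∈ {2, 5}.
13^10 ≡ 24 (mod 25)  [q = 2: ≢ 1 ✓]
13^4 ≡ 11 (mod 25)  [q = 5: ≢ 1 ✓]
None equal 1, so ord_25(13) = 20: 13 is a primitive root.

Yes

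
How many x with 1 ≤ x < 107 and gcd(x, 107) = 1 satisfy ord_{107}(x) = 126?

φ(107) = 107 − 1 = 106 = 2 · 53.
(Z/107Z)^× is cyclic (|G| = 106); a cyclic group of order m has exactly φ(d) elements of each order d | m, and none otherwise.
Here 106 is not a multiple of 126, so there are no elements of order 126.

0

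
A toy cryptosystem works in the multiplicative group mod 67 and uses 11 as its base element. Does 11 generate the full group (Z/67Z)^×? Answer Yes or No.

φ(67) = 67 − 1 = 66 = 2 · 3 · 11.
Test 11^(66/q) mod 67 for each prime factor q of 66:
11^33 ≡ 66 (mod 67)  [q = 2: ≢ 1 ✓]
11^22 ≡ 29 (mod 67)  [q = 3: ≢ 1 ✓]
11^6 ≡ 14 (mod 67)  [q = 11: ≢ 1 ✓]
None equal 1, so ord_67(11) = 66: 11 is a primitive root.

Yes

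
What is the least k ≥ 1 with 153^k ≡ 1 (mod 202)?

25

Since 153 ∈ (Z/202Z)^×, its order divides φ(202) = φ(2)·φ(101) = 1·100 = 100 = 2^2 · 5^2.
Divisors of 100: 1, 2, 4, 5, 10, 20, 25, 50, 100.
Check 153^d mod 202 for each divisor in increasing order:
153^1 ≡ 153 (mod 202)
153^2 ≡ 179 (mod 202)
153^4 ≡ 125 (mod 202)
153^5 ≡ 137 (mod 202)
153^10 ≡ 185 (mod 202)
153^20 ≡ 87 (mod 202)
153^25 ≡ 1 (mod 202) ✓
The smallest such exponent is 25, so the order of 153 is 25.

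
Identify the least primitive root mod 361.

2

φ(361) = φ(19^2) = 19·(19−1) = 342 = 2 · 3^2 · 19.
Test candidates g = 2, 3, … against the prime factors q ∈ {2, 3, 19} of φ(361): g is a generator iff g^(342/q) ≢ 1 for every such q.
g = 2: 2^171 ≡ 360; 2^114 ≡ 292; 2^18 ≡ 58 — none is 1, so 2 is a primitive root.
The smallest primitive root modulo 361 is 2.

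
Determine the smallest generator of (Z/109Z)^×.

φ(109) = 109 − 1 = 108 = 2^2 · 3^3.
Test candidates g = 2, 3, … against the prime factors q ∈ {2, 3} of φ(109): g is a generator iff g^(108/q) ≢ 1 for every such q.
g = 2: 2^54 ≡ 108; 2^36 ≡ 1 — hits 1, so not a primitive root.
g = 3: 3^54 ≡ 1 — hits 1, so not a primitive root.
g = 4: 4^54 ≡ 1 — hits 1, so not a primitive root.
g = 5: 5^54 ≡ 1 — hits 1, so not a primitive root.
g = 6: 6^54 ≡ 108; 6^36 ≡ 63 — none is 1, so 6 is a primitive root.
The smallest primitive root modulo 109 is 6.

6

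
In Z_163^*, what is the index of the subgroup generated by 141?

3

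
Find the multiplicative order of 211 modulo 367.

By Lagrange's theorem, ord_367(211) divides φ(367) = 367 − 1 = 366 = 2 · 3 · 61.
Divisors of 366: 1, 2, 3, 6, 61, 122, 183, 366.
Test each divisor d:
211^1 ≡ 211
211^2 ≡ 114
211^3 ≡ 199
211^6 ≡ 332
211^61 ≡ 1
The smallest such exponent is 61, so the order of 211 is 61.

61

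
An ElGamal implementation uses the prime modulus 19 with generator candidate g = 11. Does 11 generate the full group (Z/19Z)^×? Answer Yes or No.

No

φ(19) = 19 − 1 = 18 = 2 · 3^2.
Test 11^(18/q) mod 19 for each prime factor q of 18:
11^9 ≡ 1 (mod 19)  [q = 2: ≡ 1 ✗]
11^6 ≡ 1 (mod 19)  [q = 3: ≡ 1 ✗]
11^9 ≡ 1 shows ord(11) | 9, strictly less than φ(19); not a primitive root.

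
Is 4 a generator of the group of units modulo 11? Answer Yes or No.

No

φ(11) = 11 − 1 = 10 = 2 · 5.
Test 4^(10/q) mod 11 for each prime factor q of 10:
4^5 ≡ 1 (mod 11)  [q = 2: ≡ 1 ✗]
4^2 ≡ 5 (mod 11)  [q = 5: ≢ 1 ✓]
4^5 ≡ 1 shows ord(4) | 5, strictly less than φ(11); not a primitive root.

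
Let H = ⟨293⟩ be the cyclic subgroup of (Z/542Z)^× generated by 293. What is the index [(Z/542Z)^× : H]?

2

By Lagrange's theorem, ord_542(293) divides φ(542) = φ(2)·φ(271) = 1·270 = 270 = 2 · 3^3 · 5.
Divisors of 270: 1, 2, 3, 5, 6, 9, 10, 15, 18, 27, 30, 45, 54, 90, 135, 270.
Test each divisor d:
293^1 ≡ 293
293^2 ≡ 213
293^3 ≡ 79
293^5 ≡ 25
293^6 ≡ 279
293^9 ≡ 361
293^10 ≡ 83
293^15 ≡ 449
293^18 ≡ 241
293^27 ≡ 281
293^30 ≡ 519
293^45 ≡ 513
293^54 ≡ 371
293^90 ≡ 299
293^135 ≡ 1
So ord_542(293) = 135, hence |⟨293⟩| = 135.
The index is φ(542) / ord(293) = 270 / 135 = 2.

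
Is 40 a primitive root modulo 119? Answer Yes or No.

119 = 7 · 17 is a product of two distinct odd primes, so (Z/119Z)^× ≅ (Z/7Z)^× × (Z/17Z)^× is not cyclic.
No primitive root modulo 119 exists; in particular 40 is not one.

No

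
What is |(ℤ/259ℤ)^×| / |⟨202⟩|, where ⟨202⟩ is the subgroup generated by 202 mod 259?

6

Since 202 ∈ (Z/259Z)^×, its order divides φ(259) = φ(7·37) = (7−1)·(37−1) = 6·36 = 216 = 2^3 · 3^3.
Divisors of 216: 1, 2, 3, 4, 6, 8, 9, 12, 18, 24, 27, 36, 54, 72, 108, 216.
Test each divisor d:
202^1 ≡ 202
202^2 ≡ 141
202^3 ≡ 251
202^4 ≡ 197
202^6 ≡ 64
202^8 ≡ 218
202^9 ≡ 6
202^12 ≡ 211
202^18 ≡ 36
202^24 ≡ 232
202^27 ≡ 216
202^36 ≡ 1
So ord_259(202) = 36, hence |⟨202⟩| = 36.
[(Z/259Z)^× : ⟨202⟩] = 216/36 = 6.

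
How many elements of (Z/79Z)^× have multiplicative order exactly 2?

φ(79) = 79 − 1 = 78 = 2 · 3 · 13.
(Z/79Z)^× is cyclic (|G| = 78); a cyclic group of order m has exactly φ(d) elements of each order d | m, and none otherwise.
2 | 78, and φ(2) = 2 − 1 = 1.

1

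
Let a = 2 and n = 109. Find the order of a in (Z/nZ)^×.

36

The order of 2 must divide φ(109) = 109 − 1 = 108 = 2^2 · 3^3.
Divisors of 108: 1, 2, 3, 4, 6, 9, 12, 18, 27, 36, 54, 108.
Test each divisor d:
2^1 ≡ 2 (mod 109)
2^2 ≡ 4 (mod 109)
2^3 ≡ 8 (mod 109)
2^4 ≡ 16 (mod 109)
2^6 ≡ 64 (mod 109)
2^9 ≡ 76 (mod 109)
2^12 ≡ 63 (mod 109)
2^18 ≡ 108 (mod 109)
2^27 ≡ 33 (mod 109)
2^36 ≡ 1 (mod 109) ✓
So ord_109(2) = 36.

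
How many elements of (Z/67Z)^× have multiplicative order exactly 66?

20

φ(67) = 67 − 1 = 66 = 2 · 3 · 11.
(Z/67Z)^× is cyclic (|G| = 66); a cyclic group of order m has exactly φ(d) elements of each order d | m, and none otherwise.
66 = 2 · 3 · 11 divides 66, and φ(66) = 20.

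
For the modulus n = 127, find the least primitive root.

3

φ(127) = 127 − 1 = 126 = 2 · 3^2 · 7.
g is a primitive root iff g^(126/q) ≢ 1 (mod 127) for each prime q ∈ {2, 3, 7}.
g = 2: 2^63 ≡ 1 — hits 1, so not a primitive root.
g = 3: 3^63 ≡ 126; 3^42 ≡ 107; 3^18 ≡ 4 — none is 1, so 3 is a primitive root.
So 3 is the smallest generator of (Z/127Z)^×.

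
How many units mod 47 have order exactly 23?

22

φ(47) = 47 − 1 = 46 = 2 · 23.
(Z/47Z)^× is cyclic (|G| = 46); a cyclic group of order m has exactly φ(d) elements of each order d | m, and none otherwise.
23 | 46, and φ(23) = 23 − 1 = 22.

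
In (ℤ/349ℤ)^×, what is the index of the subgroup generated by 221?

1

Since 221 ∈ (Z/349Z)^×, its order divides φ(349) = 349 − 1 = 348 = 2^2 · 3 · 29.
Divisors of 348: 1, 2, 3, 4, 6, 12, 29, 58, 87, 116, 174, 348.
Test each divisor d:
221^1 ≡ 221
221^2 ≡ 330
221^3 ≡ 338
221^4 ≡ 12
221^6 ≡ 121
221^12 ≡ 332
221^29 ≡ 24
221^58 ≡ 227
221^87 ≡ 213
221^116 ≡ 226
221^174 ≡ 348
221^348 ≡ 1
So ord_349(221) = 348, hence |⟨221⟩| = 348.
The index is φ(349) / ord(221) = 348 / 348 = 1.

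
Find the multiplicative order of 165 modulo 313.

104

By Lagrange's theorem, ord_313(165) divides φ(313) = 313 − 1 = 312 = 2^3 · 3 · 13.
Divisors of 312: 1, 2, 3, 4, 6, 8, 12, 13, 24, 26, 39, 52, 78, 104, 156, 312.
Evaluate successive powers at the divisors of 312:
165^1 ≡ 165
165^2 ≡ 307
165^3 ≡ 262
165^4 ≡ 36
165^6 ≡ 97
165^8 ≡ 44
165^12 ≡ 19
165^13 ≡ 5
165^24 ≡ 48
165^26 ≡ 25
165^39 ≡ 125
165^52 ≡ 312
165^78 ≡ 288
165^104 ≡ 1
Hence ord(165) = 104.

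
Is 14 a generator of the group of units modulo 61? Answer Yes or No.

No

φ(61) = 61 − 1 = 60 = 2^2 · 3 · 5.
14 is a primitive root mod 61 iff 14^(φ(61)/q) ≢ 1 for every prime q | φ(61), i.e. q ∈ {2, 3, 5}.
14^30 ≡ 1 (mod 61)  [q = 2: ≡ 1 ✗]
14^20 ≡ 13 (mod 61)  [q = 3: ≢ 1 ✓]
14^12 ≡ 1 (mod 61)  [q = 5: ≡ 1 ✗]
14^30 ≡ 1 shows ord(14) | 30, strictly less than φ(61); not a primitive root.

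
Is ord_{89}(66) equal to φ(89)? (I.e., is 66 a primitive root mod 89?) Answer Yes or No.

Yes

φ(89) = 89 − 1 = 88 = 2^3 · 11.
66 is a primitive root mod 89 iff 66^(φ(89)/q) ≢ 1 for every prime q | φ(89), i.e. q ∈ {2, 11}.
66^44 ≡ 88 (mod 89)  [q = 2: ≢ 1 ✓]
66^8 ≡ 2 (mod 89)  [q = 11: ≢ 1 ✓]
Every test exponent gives a nontrivial residue, hence 66 generates the full group.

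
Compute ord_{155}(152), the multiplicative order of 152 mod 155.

ord(152) | φ(155) = φ(5·31) = (5−1)·(31−1) = 4·30 = 120 = 2^3 · 3 · 5.
Divisors of 120: 1, 2, 3, 4, 5, 6, 8, 10, 12, 15, 20, 24, 30, 40, 60, 120.
Check 152^d mod 155 for each divisor in increasing order:
152^1 ≡ 152
152^2 ≡ 9
152^3 ≡ 128
152^4 ≡ 81
152^5 ≡ 67
152^6 ≡ 109
152^8 ≡ 51
152^10 ≡ 149
152^12 ≡ 101
152^15 ≡ 63
152^20 ≡ 36
152^24 ≡ 126
152^30 ≡ 94
152^40 ≡ 56
152^60 ≡ 1
Therefore the multiplicative order of 152 modulo 155 is 60.

60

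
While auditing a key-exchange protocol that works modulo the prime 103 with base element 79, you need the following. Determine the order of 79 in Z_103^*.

17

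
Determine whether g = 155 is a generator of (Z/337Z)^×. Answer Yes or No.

No

φ(337) = 337 − 1 = 336 = 2^4 · 3 · 7.
It suffices to check that the order of 155 is not a proper divisor of 336: compute 155^(336/q) for q ∈ {2, 3, 7}.
155^168 ≡ 1 (mod 337)  [q = 2: ≡ 1 ✗]
155^112 ≡ 208 (mod 337)  [q = 3: ≢ 1 ✓]
155^48 ≡ 175 (mod 337)  [q = 7: ≢ 1 ✓]
155^168 ≡ 1 shows ord(155) | 168, strictly less than φ(337); not a primitive root.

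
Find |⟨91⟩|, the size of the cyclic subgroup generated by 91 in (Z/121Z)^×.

Since 91 ∈ (Z/121Z)^×, its order divides φ(121) = φ(11^2) = 11·(11−1) = 110 = 2 · 5 · 11.
Divisors of 110: 1, 2, 5, 10, 11, 22, 55, 110.
Check 91^d mod 121 for each divisor in increasing order:
91^1 ≡ 91 (mod 121)
91^2 ≡ 53 (mod 121)
91^5 ≡ 67 (mod 121)
91^10 ≡ 12 (mod 121)
91^11 ≡ 3 (mod 121)
91^22 ≡ 9 (mod 121)
91^55 ≡ 1 (mod 121) ✓
The smallest such exponent is 55, so the order of 91 is 55.

55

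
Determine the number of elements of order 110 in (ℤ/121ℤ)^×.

φ(121) = φ(11^2) = 11·(11−1) = 110 = 2 · 5 · 11.
(Z/121Z)^× is cyclic (|G| = 110); a cyclic group of order m has exactly φ(d) elements of each order d | m, and none otherwise.
110 = 2 · 5 · 11 divides 110, and φ(110) = 40.

40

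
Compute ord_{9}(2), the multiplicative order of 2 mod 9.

ord(2) | φ(9) = φ(3^2) = 3·(3−1) = 6 = 2 · 3.
Divisors of 6: 1, 2, 3, 6.
Compute 2^d (mod 9) for the divisors d until we hit 1:
2^1 ≡ 2
2^2 ≡ 4
2^3 ≡ 8
2^6 ≡ 1
Hence ord(2) = 6.

6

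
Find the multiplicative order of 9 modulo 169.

ord(9) | φ(169) = φ(13^2) = 13·(13−1) = 156 = 2^2 · 3 · 13.
Divisors of 156: 1, 2, 3, 4, 6, 12, 13, 26, 39, 52, 78, 156.
Check 9^d mod 169 for each divisor in increasing order:
9^1 ≡ 9 (mod 169)
9^2 ≡ 81 (mod 169)
9^3 ≡ 53 (mod 169)
9^4 ≡ 139 (mod 169)
9^6 ≡ 105 (mod 169)
9^12 ≡ 40 (mod 169)
9^13 ≡ 22 (mod 169)
9^26 ≡ 146 (mod 169)
9^39 ≡ 1 (mod 169) ✓
So ord_169(9) = 39.

39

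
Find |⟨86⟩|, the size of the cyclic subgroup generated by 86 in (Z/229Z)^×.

ord(86) | φ(229) = 229 − 1 = 228 = 2^2 · 3 · 19.
Divisors of 228: 1, 2, 3, 4, 6, 12, 19, 38, 57, 76, 114, 228.
Compute 86^d (mod 229) for the divisors d until we hit 1:
86^1 ≡ 86 (mod 229)
86^2 ≡ 68 (mod 229)
86^3 ≡ 123 (mod 229)
86^4 ≡ 44 (mod 229)
86^6 ≡ 15 (mod 229)
86^12 ≡ 225 (mod 229)
86^19 ≡ 107 (mod 229)
86^38 ≡ 228 (mod 229)
86^57 ≡ 122 (mod 229)
86^76 ≡ 1 (mod 229) ✓
Hence ord(86) = 76.

76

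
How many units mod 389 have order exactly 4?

2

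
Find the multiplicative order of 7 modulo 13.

12

By Lagrange's theorem, ord_13(7) divides φ(13) = 13 − 1 = 12 = 2^2 · 3.
Divisors of 12: 1, 2, 3, 4, 6, 12.
Check 7^d mod 13 for each divisor in increasing order:
7^1 ≡ 7
7^2 ≡ 10
7^3 ≡ 5
7^4 ≡ 9
7^6 ≡ 12
7^12 ≡ 1
Therefore the multiplicative order of 7 modulo 13 is 12.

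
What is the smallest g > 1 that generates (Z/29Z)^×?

2

φ(29) = 29 − 1 = 28 = 2^2 · 7.
g is a primitive root iff g^(28/q) ≢ 1 (mod 29) for each prime q ∈ {2, 7}.
g = 2: 2^14 ≡ 28; 2^4 ≡ 16 — none is 1, so 2 is a primitive root.
So 2 is the smallest generator of (Z/29Z)^×.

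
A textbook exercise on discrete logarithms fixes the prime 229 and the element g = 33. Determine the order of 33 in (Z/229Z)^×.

Since 33 ∈ (Z/229Z)^×, its order divides φ(229) = 229 − 1 = 228 = 2^2 · 3 · 19.
Divisors of 228: 1, 2, 3, 4, 6, 12, 19, 38, 57, 76, 114, 228.
Test each divisor d:
33^1 ≡ 33 (mod 229)
33^2 ≡ 173 (mod 229)
33^3 ≡ 213 (mod 229)
33^4 ≡ 159 (mod 229)
33^6 ≡ 27 (mod 229)
33^12 ≡ 42 (mod 229)
33^19 ≡ 95 (mod 229)
33^38 ≡ 94 (mod 229)
33^57 ≡ 228 (mod 229)
33^76 ≡ 134 (mod 229)
33^114 ≡ 1 (mod 229) ✓
Hence ord(33) = 114.

114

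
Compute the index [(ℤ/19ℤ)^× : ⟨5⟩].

2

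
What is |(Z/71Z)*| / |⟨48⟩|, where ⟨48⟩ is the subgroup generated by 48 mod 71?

The order of 48 must divide φ(71) = 71 − 1 = 70 = 2 · 5 · 7.
Divisors of 70: 1, 2, 5, 7, 10, 14, 35, 70.
Compute 48^d (mod 71) for the divisors d until we hit 1:
48^1 ≡ 48 (mod 71)
48^2 ≡ 32 (mod 71)
48^5 ≡ 20 (mod 71)
48^7 ≡ 1 (mod 71) ✓
The order of 48 is 7, so the subgroup it generates has 7 elements.
[(Z/71Z)^× : ⟨48⟩] = 70/7 = 10.

10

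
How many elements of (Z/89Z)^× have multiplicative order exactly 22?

10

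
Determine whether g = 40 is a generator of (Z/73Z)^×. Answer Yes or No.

Yes

φ(73) = 73 − 1 = 72 = 2^3 · 3^2.
40 is a primitive root mod 73 iff 40^(φ(73)/q) ≢ 1 for every prime q | φ(73), i.e. q ∈ {2, 3}.
40^36 ≡ 72 (mod 73)  [q = 2: ≢ 1 ✓]
40^24 ≡ 8 (mod 73)  [q = 3: ≢ 1 ✓]
All checks pass, so 40 has order 72 and is a primitive root modulo 73.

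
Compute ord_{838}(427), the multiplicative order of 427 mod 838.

418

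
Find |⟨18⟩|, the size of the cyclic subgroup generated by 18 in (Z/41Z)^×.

5

By Lagrange's theorem, ord_41(18) divides φ(41) = 41 − 1 = 40 = 2^3 · 5.
Divisors of 40: 1, 2, 4, 5, 8, 10, 20, 40.
Compute 18^d (mod 41) for the divisors d until we hit 1:
18^1 ≡ 18 (mod 41)
18^2 ≡ 37 (mod 41)
18^4 ≡ 16 (mod 41)
18^5 ≡ 1 (mod 41) ✓
Therefore the multiplicative order of 18 modulo 41 is 5.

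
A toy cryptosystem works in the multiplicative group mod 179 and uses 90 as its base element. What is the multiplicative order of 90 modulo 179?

178

The order of 90 must divide φ(179) = 179 − 1 = 178 = 2 · 89.
Divisors of 178: 1, 2, 89, 178.
Test each divisor d:
90^1 ≡ 90
90^2 ≡ 45
90^89 ≡ 178
90^178 ≡ 1
The smallest such exponent is 178, so the order of 90 is 178.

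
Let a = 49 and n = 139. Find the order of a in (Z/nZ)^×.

69

By Lagrange's theorem, ord_139(49) divides φ(139) = 139 − 1 = 138 = 2 · 3 · 23.
Divisors of 138: 1, 2, 3, 6, 23, 46, 69, 138.
Test each divisor d:
49^1 ≡ 49
49^2 ≡ 38
49^3 ≡ 55
49^6 ≡ 106
49^23 ≡ 42
49^46 ≡ 96
49^69 ≡ 1
Therefore the multiplicative order of 49 modulo 139 is 69.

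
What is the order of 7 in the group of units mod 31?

15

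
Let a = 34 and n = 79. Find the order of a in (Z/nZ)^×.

The order of 34 must divide φ(79) = 79 − 1 = 78 = 2 · 3 · 13.
Divisors of 78: 1, 2, 3, 6, 13, 26, 39, 78.
Check 34^d mod 79 for each divisor in increasing order:
34^1 ≡ 34 (mod 79)
34^2 ≡ 50 (mod 79)
34^3 ≡ 41 (mod 79)
34^6 ≡ 22 (mod 79)
34^13 ≡ 24 (mod 79)
34^26 ≡ 23 (mod 79)
34^39 ≡ 78 (mod 79)
34^78 ≡ 1 (mod 79) ✓
Therefore the multiplicative order of 34 modulo 79 is 78.

78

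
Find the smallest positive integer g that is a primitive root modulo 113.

3

φ(113) = 113 − 1 = 112 = 2^4 · 7.
Test candidates g = 2, 3, … against the prime factors q ∈ {2, 7} of φ(113): g is a generator iff g^(112/q) ≢ 1 for every such q.
g = 2: 2^56 ≡ 1 — hits 1, so not a primitive root.
g = 3: 3^56 ≡ 112; 3^16 ≡ 49 — none is 1, so 3 is a primitive root.
The smallest primitive root modulo 113 is 3.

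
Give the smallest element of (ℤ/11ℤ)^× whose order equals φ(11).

φ(11) = 11 − 1 = 10 = 2 · 5.
g is a primitive root iff g^(10/q) ≢ 1 (mod 11) for each prime q ∈ {2, 5}.
g = 2: 2^5 ≡ 10; 2^2 ≡ 4 — none is 1, so 2 is a primitive root.
Hence the least primitive root of 11 is 2.

2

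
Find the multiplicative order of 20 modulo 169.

156

By Lagrange's theorem, ord_169(20) divides φ(169) = φ(13^2) = 13·(13−1) = 156 = 2^2 · 3 · 13.
Divisors of 156: 1, 2, 3, 4, 6, 12, 13, 26, 39, 52, 78, 156.
Test each divisor d:
20^1 ≡ 20 (mod 169)
20^2 ≡ 62 (mod 169)
20^3 ≡ 57 (mod 169)
20^4 ≡ 126 (mod 169)
20^6 ≡ 38 (mod 169)
20^12 ≡ 92 (mod 169)
20^13 ≡ 150 (mod 169)
20^26 ≡ 23 (mod 169)
20^39 ≡ 70 (mod 169)
20^52 ≡ 22 (mod 169)
20^78 ≡ 168 (mod 169)
20^156 ≡ 1 (mod 169) ✓
Hence ord(20) = 156.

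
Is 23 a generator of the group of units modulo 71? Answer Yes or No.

No

φ(71) = 71 − 1 = 70 = 2 · 5 · 7.
An element g generates (Z/71Z)^× iff g^(70/q) ≢ 1 (mod 71) for each prime q ∈ {2, 5, 7}.
23^35 ≡ 70 (mod 71)  [q = 2: ≢ 1 ✓]
23^14 ≡ 1 (mod 71)  [q = 5: ≡ 1 ✗]
23^10 ≡ 45 (mod 71)  [q = 7: ≢ 1 ✓]
23^14 ≡ 1 shows ord(23) | 14, strictly less than φ(71); not a primitive root.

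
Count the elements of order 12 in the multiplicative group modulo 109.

4

φ(109) = 109 − 1 = 108 = 2^2 · 3^3.
In a cyclic group of order 108, there are φ(d) elements of order d for each divisor d of 108, and zero for non-divisors.
12 = 2^2 · 3 divides 108, and φ(12) = 4.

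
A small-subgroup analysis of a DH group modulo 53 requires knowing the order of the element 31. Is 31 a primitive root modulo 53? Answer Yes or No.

Yes

φ(53) = 53 − 1 = 52 = 2^2 · 13.
An element g generates (Z/53Z)^× iff g^(52/q) ≢ 1 (mod 53) for each prime q ∈ {2, 13}.
31^26 ≡ 52 (mod 53)  [q = 2: ≢ 1 ✓]
31^4 ≡ 49 (mod 53)  [q = 13: ≢ 1 ✓]
All checks pass, so 31 has order 52 and is a primitive root modulo 53.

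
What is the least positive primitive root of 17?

3

φ(17) = 17 − 1 = 16 = 2^4.
Test candidates g = 2, 3, … against the prime factors q ∈ {2} of φ(17): g is a generator iff g^(16/q) ≢ 1 for every such q.
g = 2: 2^8 ≡ 1 — hits 1, so not a primitive root.
g = 3: 3^8 ≡ 16 — none is 1, so 3 is a primitive root.
Hence the least primitive root of 17 is 3.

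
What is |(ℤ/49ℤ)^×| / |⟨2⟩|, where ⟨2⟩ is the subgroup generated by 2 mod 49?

2

Since 2 ∈ (Z/49Z)^×, its order divides φ(49) = φ(7^2) = 7·(7−1) = 42 = 2 · 3 · 7.
Divisors of 42: 1, 2, 3, 6, 7, 14, 21, 42.
Check 2^d mod 49 for each divisor in increasing order:
2^1 ≡ 2 (mod 49)
2^2 ≡ 4 (mod 49)
2^3 ≡ 8 (mod 49)
2^6 ≡ 15 (mod 49)
2^7 ≡ 30 (mod 49)
2^14 ≡ 18 (mod 49)
2^21 ≡ 1 (mod 49) ✓
Thus |⟨2⟩| = ord(2) = 21.
[(Z/49Z)^× : ⟨2⟩] = 42/21 = 2.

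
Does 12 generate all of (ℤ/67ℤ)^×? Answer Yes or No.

Yes

φ(67) = 67 − 1 = 66 = 2 · 3 · 11.
12 is a primitive root mod 67 iff 12^(φ(67)/q) ≢ 1 for every prime q | φ(67), i.e. q ∈ {2, 3, 11}.
12^33 ≡ 66 (mod 67)  [q = 2: ≢ 1 ✓]
12^22 ≡ 29 (mod 67)  [q = 3: ≢ 1 ✓]
12^6 ≡ 62 (mod 67)  [q = 11: ≢ 1 ✓]
None equal 1, so ord_67(12) = 66: 12 is a primitive root.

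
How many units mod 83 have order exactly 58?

φ(83) = 83 − 1 = 82 = 2 · 41.
Since (Z/83Z)^× is cyclic of order 82, the number of elements of order d is φ(d) when d | 82 and 0 otherwise.
Since 58 ∤ 82, the count is 0.

0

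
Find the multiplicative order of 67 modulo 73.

36

By Lagrange's theorem, ord_73(67) divides φ(73) = 73 − 1 = 72 = 2^3 · 3^2.
Divisors of 72: 1, 2, 3, 4, 6, 8, 9, 12, 18, 24, 36, 72.
Evaluate successive powers at the divisors of 72:
67^1 ≡ 67 (mod 73)
67^2 ≡ 36 (mod 73)
67^3 ≡ 3 (mod 73)
67^4 ≡ 55 (mod 73)
67^6 ≡ 9 (mod 73)
67^8 ≡ 32 (mod 73)
67^9 ≡ 27 (mod 73)
67^12 ≡ 8 (mod 73)
67^18 ≡ 72 (mod 73)
67^24 ≡ 64 (mod 73)
67^36 ≡ 1 (mod 73) ✓
Hence ord(67) = 36.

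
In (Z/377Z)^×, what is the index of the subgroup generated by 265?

The order of 265 must divide φ(377) = φ(13·29) = (13−1)·(29−1) = 12·28 = 336 = 2^4 · 3 · 7.
Divisors of 336: 1, 2, 3, 4, 6, 7, 8, 12, 14, 16, 21, 24, 28, 42, 48, 56, 84, 112, 168, 336.
Test each divisor d:
265^1 ≡ 265 (mod 377)
265^2 ≡ 103 (mod 377)
265^3 ≡ 151 (mod 377)
265^4 ≡ 53 (mod 377)
265^6 ≡ 181 (mod 377)
265^7 ≡ 86 (mod 377)
265^8 ≡ 170 (mod 377)
265^12 ≡ 339 (mod 377)
265^14 ≡ 233 (mod 377)
265^16 ≡ 248 (mod 377)
265^21 ≡ 57 (mod 377)
265^24 ≡ 313 (mod 377)
265^28 ≡ 1 (mod 377) ✓
The order of 265 is 28, so the subgroup it generates has 28 elements.
Index = |(Z/377Z)^×| / |⟨265⟩| = 336 / 28 = 12.

12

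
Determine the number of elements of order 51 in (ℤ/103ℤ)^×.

φ(103) = 103 − 1 = 102 = 2 · 3 · 17.
(Z/103Z)^× is cyclic (|G| = 102); a cyclic group of order m has exactly φ(d) elements of each order d | m, and none otherwise.
51 = 3 · 17 divides 102, and φ(51) = 32.

32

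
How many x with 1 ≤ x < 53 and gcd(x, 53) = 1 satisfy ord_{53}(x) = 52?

24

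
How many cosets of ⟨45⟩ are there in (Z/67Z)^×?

ord(45) | φ(67) = 67 − 1 = 66 = 2 · 3 · 11.
Divisors of 66: 1, 2, 3, 6, 11, 22, 33, 66.
Check 45^d mod 67 for each divisor in increasing order:
45^1 ≡ 45 (mod 67)
45^2 ≡ 15 (mod 67)
45^3 ≡ 5 (mod 67)
45^6 ≡ 25 (mod 67)
45^11 ≡ 66 (mod 67)
45^22 ≡ 1 (mod 67) ✓
Thus |⟨45⟩| = ord(45) = 22.
[(Z/67Z)^× : ⟨45⟩] = 66/22 = 3.

3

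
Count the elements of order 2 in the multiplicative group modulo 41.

φ(41) = 41 − 1 = 40 = 2^3 · 5.
(Z/41Z)^× is cyclic (|G| = 40); a cyclic group of order m has exactly φ(d) elements of each order d | m, and none otherwise.
2 | 40, and φ(2) = 2 − 1 = 1.

1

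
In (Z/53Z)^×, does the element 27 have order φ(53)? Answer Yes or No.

Yes

φ(53) = 53 − 1 = 52 = 2^2 · 13.
Test 27^(52/q) mod 53 for each prime factor q of 52:
27^26 ≡ 52 (mod 53)  [q = 2: ≢ 1 ✓]
27^4 ≡ 10 (mod 53)  [q = 13: ≢ 1 ✓]
All checks pass, so 27 has order 52 and is a primitive root modulo 53.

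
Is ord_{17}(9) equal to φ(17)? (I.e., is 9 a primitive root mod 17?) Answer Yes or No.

No

φ(17) = 17 − 1 = 16 = 2^4.
9 is a primitive root mod 17 iff 9^(φ(17)/q) ≢ 1 for every prime q | φ(17), i.e. q ∈ {2}.
9^8 ≡ 1 (mod 17)  [q = 2: ≡ 1 ✗]
The check at q = 2 fails, so 9 generates a proper subgroup.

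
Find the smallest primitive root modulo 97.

5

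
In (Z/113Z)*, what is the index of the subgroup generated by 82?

By Lagrange's theorem, ord_113(82) divides φ(113) = 113 − 1 = 112 = 2^4 · 7.
Divisors of 112: 1, 2, 4, 7, 8, 14, 16, 28, 56, 112.
Check 82^d mod 113 for each divisor in increasing order:
82^1 ≡ 82
82^2 ≡ 57
82^4 ≡ 85
82^7 ≡ 95
82^8 ≡ 106
82^14 ≡ 98
82^16 ≡ 49
82^28 ≡ 112
82^56 ≡ 1
So ord_113(82) = 56, hence |⟨82⟩| = 56.
[(Z/113Z)^× : ⟨82⟩] = 112/56 = 2.

2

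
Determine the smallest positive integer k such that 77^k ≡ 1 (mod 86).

42

Since 77 ∈ (Z/86Z)^×, its order divides φ(86) = φ(2)·φ(43) = 1·42 = 42 = 2 · 3 · 7.
Divisors of 42: 1, 2, 3, 6, 7, 14, 21, 42.
Compute 77^d (mod 86) for the divisors d until we hit 1:
77^1 ≡ 77
77^2 ≡ 81
77^3 ≡ 45
77^6 ≡ 47
77^7 ≡ 7
77^14 ≡ 49
77^21 ≡ 85
77^42 ≡ 1
Therefore the multiplicative order of 77 modulo 86 is 42.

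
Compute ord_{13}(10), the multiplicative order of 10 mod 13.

The order of 10 must divide φ(13) = 13 − 1 = 12 = 2^2 · 3.
Divisors of 12: 1, 2, 3, 4, 6, 12.
Test each divisor d:
10^1 ≡ 10 (mod 13)
10^2 ≡ 9 (mod 13)
10^3 ≡ 12 (mod 13)
10^4 ≡ 3 (mod 13)
10^6 ≡ 1 (mod 13) ✓
So ord_13(10) = 6.

6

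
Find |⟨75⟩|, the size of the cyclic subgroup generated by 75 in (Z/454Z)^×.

113

Since 75 ∈ (Z/454Z)^×, its order divides φ(454) = φ(2)·φ(227) = 1·226 = 226 = 2 · 113.
Divisors of 226: 1, 2, 113, 226.
Test each divisor d:
75^1 ≡ 75 (mod 454)
75^2 ≡ 177 (mod 454)
75^113 ≡ 1 (mod 454) ✓
Hence ord(75) = 113.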